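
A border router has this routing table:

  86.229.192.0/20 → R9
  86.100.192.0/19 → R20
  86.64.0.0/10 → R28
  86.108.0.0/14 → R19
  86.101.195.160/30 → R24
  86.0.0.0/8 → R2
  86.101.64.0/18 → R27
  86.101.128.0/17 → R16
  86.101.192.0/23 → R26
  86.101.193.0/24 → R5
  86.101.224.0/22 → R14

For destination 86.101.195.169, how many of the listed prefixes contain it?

3

Prefixes containing 86.101.195.169:
  86.0.0.0/8 (86.0.0.0 - 86.255.255.255)
  86.64.0.0/10 (86.64.0.0 - 86.127.255.255)
  86.101.128.0/17 (86.101.128.0 - 86.101.255.255)
Total matching entries: 3.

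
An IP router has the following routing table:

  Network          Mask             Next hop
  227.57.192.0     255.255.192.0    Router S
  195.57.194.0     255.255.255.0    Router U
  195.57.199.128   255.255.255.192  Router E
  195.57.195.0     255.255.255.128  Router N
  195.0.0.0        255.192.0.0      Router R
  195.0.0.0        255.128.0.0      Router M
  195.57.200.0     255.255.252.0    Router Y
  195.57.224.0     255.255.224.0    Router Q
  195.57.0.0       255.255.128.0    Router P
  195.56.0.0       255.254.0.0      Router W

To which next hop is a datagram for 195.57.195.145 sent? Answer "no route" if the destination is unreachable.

Routes whose prefix contains 195.57.195.145:
  195.0.0.0/9 (195.0.0.0 - 195.127.255.255) -> Router M
  195.0.0.0/10 (195.0.0.0 - 195.63.255.255) -> Router R
  195.56.0.0/15 (195.56.0.0 - 195.57.255.255) -> Router W
More-specific entries that do NOT match:
  195.57.199.128/26 (195.57.199.128 - 195.57.199.191) does not contain 195.57.195.145
  195.57.195.0/25 (195.57.195.0 - 195.57.195.127) does not contain 195.57.195.145
  195.57.194.0/24 (195.57.194.0 - 195.57.194.255) does not contain 195.57.195.145
  195.57.200.0/22 (195.57.200.0 - 195.57.203.255) does not contain 195.57.195.145
  195.57.224.0/19 (195.57.224.0 - 195.57.255.255) does not contain 195.57.195.145
  227.57.192.0/18 (227.57.192.0 - 227.57.255.255) does not contain 195.57.195.145
  195.57.0.0/17 (195.57.0.0 - 195.57.127.255) does not contain 195.57.195.145
Longest matching prefix is /15 -> next hop Router W.

Router W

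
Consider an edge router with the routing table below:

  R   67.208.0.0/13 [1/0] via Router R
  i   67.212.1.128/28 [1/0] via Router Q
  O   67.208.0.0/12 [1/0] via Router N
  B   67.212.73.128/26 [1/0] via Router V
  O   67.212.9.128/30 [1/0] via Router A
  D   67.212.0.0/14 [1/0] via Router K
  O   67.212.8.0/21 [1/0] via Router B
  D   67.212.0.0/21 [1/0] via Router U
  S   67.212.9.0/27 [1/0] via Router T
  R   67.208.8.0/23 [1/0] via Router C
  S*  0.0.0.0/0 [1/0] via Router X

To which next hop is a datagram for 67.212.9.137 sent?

Routes whose prefix contains 67.212.9.137:
  0.0.0.0/0 (default, matches everything) -> Router X
  67.208.0.0/12 (67.208.0.0 - 67.223.255.255) -> Router N
  67.208.0.0/13 (67.208.0.0 - 67.215.255.255) -> Router R
  67.212.0.0/14 (67.212.0.0 - 67.215.255.255) -> Router K
  67.212.8.0/21 (67.212.8.0 - 67.212.15.255) -> Router B
More-specific entries that do NOT match:
  67.212.9.128/30 (67.212.9.128 - 67.212.9.131) does not contain 67.212.9.137
  67.212.1.128/28 (67.212.1.128 - 67.212.1.143) does not contain 67.212.9.137
  67.212.9.0/27 (67.212.9.0 - 67.212.9.31) does not contain 67.212.9.137
  67.212.73.128/26 (67.212.73.128 - 67.212.73.191) does not contain 67.212.9.137
  67.208.8.0/23 (67.208.8.0 - 67.208.9.255) does not contain 67.212.9.137
Longest matching prefix is /21 -> next hop Router B.

Router B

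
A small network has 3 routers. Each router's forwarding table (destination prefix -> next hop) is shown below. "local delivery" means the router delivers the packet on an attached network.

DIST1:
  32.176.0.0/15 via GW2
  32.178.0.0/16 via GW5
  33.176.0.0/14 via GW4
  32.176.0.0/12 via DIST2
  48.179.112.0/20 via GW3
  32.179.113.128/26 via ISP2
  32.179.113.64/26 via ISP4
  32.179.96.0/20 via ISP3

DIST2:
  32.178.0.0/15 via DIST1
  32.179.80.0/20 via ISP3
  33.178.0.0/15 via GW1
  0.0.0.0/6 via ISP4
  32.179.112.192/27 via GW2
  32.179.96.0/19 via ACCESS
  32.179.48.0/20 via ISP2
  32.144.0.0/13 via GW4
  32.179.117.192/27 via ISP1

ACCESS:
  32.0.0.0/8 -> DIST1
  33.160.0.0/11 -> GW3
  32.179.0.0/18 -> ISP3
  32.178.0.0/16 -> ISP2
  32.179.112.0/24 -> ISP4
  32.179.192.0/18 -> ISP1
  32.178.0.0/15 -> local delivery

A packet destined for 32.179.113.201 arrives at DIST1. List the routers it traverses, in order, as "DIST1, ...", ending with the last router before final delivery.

DIST1, DIST2, ACCESS

At DIST1: longest match for 32.179.113.201 is 32.176.0.0/12 -> DIST2
At DIST2: longest match for 32.179.113.201 is 32.179.96.0/19 -> ACCESS
At ACCESS: longest match for 32.179.113.201 is 32.178.0.0/15 -> local delivery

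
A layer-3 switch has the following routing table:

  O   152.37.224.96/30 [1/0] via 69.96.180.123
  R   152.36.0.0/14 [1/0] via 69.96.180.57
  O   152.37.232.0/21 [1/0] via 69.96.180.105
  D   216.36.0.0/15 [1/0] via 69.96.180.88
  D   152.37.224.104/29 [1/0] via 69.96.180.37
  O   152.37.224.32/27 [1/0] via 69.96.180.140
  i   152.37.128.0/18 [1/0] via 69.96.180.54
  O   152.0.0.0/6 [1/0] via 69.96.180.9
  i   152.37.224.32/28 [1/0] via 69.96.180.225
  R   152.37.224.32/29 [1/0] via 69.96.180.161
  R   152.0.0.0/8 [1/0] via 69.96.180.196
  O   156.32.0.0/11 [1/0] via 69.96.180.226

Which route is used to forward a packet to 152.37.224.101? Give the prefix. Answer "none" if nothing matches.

Entries matching 152.37.224.101:
  152.0.0.0/6 (152.0.0.0 - 155.255.255.255)
  152.0.0.0/8 (152.0.0.0 - 152.255.255.255)
  152.36.0.0/14 (152.36.0.0 - 152.39.255.255)
Most specific is 152.36.0.0/14.

152.36.0.0/14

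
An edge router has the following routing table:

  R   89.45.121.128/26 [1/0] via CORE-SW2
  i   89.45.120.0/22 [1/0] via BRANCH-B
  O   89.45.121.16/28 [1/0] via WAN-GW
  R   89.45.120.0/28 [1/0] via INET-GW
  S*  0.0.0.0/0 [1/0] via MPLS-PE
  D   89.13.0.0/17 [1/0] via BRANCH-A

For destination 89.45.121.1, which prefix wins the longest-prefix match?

89.45.120.0/22

Entries matching 89.45.121.1:
  0.0.0.0/0 (default, matches everything)
  89.45.120.0/22 (89.45.120.0 - 89.45.123.255)
Most specific is 89.45.120.0/22.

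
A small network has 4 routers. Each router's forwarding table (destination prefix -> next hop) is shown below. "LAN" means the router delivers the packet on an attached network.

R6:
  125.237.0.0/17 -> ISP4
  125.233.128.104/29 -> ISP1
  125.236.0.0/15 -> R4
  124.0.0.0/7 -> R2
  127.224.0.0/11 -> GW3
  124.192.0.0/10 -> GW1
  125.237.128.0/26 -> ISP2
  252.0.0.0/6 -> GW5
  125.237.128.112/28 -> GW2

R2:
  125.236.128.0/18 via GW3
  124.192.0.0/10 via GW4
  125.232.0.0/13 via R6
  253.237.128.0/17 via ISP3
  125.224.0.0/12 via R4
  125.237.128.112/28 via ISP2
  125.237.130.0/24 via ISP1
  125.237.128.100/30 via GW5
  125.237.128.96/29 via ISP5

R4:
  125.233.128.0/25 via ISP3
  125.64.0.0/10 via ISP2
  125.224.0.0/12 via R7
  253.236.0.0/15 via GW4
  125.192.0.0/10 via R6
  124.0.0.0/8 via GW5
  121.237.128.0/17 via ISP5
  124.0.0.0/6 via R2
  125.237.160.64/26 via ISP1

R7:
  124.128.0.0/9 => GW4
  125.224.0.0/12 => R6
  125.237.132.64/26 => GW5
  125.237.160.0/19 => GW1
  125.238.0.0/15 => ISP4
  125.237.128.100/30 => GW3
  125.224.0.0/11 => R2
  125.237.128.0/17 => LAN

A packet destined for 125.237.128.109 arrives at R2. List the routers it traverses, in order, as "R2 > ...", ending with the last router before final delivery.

At R2: longest match for 125.237.128.109 is 125.232.0.0/13 -> R6
At R6: longest match for 125.237.128.109 is 125.236.0.0/15 -> R4
At R4: longest match for 125.237.128.109 is 125.224.0.0/12 -> R7
At R7: longest match for 125.237.128.109 is 125.237.128.0/17 -> LAN

R2 > R6 > R4 > R7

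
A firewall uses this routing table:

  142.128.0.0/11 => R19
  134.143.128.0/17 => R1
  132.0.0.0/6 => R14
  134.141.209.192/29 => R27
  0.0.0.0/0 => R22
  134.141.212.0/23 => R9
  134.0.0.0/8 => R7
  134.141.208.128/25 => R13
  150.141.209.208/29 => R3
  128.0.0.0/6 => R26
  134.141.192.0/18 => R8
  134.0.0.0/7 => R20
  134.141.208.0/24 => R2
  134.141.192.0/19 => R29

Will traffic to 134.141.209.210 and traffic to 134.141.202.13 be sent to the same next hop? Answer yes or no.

134.141.209.210: longest match 134.141.192.0/19 -> R29
134.141.202.13: longest match 134.141.192.0/19 -> R29

yes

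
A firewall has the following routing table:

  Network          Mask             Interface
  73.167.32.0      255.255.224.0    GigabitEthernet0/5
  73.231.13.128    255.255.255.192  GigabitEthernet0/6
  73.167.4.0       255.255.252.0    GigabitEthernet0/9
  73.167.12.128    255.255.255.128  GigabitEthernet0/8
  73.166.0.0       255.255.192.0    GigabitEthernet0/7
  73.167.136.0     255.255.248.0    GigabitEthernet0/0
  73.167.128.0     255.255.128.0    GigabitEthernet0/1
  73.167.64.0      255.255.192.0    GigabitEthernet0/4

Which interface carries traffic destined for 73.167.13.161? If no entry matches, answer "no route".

No entry's prefix contains 73.167.13.161; there is no default route.

no route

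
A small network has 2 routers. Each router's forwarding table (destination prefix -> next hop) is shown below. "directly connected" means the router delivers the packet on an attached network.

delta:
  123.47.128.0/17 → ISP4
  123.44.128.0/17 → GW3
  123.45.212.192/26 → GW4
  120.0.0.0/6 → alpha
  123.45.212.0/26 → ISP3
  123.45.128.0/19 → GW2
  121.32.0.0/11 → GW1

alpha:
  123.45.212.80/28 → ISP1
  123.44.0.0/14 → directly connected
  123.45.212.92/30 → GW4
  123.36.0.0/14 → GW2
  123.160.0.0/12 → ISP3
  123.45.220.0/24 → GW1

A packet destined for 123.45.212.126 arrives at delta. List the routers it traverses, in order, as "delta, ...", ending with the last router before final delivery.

delta, alpha

At delta: longest match for 123.45.212.126 is 120.0.0.0/6 -> alpha
At alpha: longest match for 123.45.212.126 is 123.44.0.0/14 -> directly connected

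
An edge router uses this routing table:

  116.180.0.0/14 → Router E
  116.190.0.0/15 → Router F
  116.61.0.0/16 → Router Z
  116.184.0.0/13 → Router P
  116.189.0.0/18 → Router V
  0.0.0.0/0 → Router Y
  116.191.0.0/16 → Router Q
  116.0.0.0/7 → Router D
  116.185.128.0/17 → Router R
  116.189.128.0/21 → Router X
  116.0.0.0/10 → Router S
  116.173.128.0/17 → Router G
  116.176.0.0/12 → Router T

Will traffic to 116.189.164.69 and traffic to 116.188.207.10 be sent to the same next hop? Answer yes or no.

yes

116.189.164.69: longest match 116.184.0.0/13 -> Router P
116.188.207.10: longest match 116.184.0.0/13 -> Router P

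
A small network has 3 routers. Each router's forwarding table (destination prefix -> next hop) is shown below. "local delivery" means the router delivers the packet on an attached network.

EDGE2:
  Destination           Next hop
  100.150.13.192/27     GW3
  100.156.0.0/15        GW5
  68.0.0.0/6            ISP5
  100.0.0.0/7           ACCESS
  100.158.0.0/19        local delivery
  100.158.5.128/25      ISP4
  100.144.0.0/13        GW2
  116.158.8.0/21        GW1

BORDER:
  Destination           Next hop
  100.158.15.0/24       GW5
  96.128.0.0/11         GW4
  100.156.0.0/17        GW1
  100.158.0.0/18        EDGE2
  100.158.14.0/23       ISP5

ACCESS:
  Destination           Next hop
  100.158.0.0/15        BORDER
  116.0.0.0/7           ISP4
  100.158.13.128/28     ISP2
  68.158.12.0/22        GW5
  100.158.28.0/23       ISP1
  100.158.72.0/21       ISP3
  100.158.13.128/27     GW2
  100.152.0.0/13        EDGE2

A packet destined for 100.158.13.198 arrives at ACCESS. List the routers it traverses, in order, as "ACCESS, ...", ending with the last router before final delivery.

At ACCESS: longest match for 100.158.13.198 is 100.158.0.0/15 -> BORDER
At BORDER: longest match for 100.158.13.198 is 100.158.0.0/18 -> EDGE2
At EDGE2: longest match for 100.158.13.198 is 100.158.0.0/19 -> local delivery

ACCESS, BORDER, EDGE2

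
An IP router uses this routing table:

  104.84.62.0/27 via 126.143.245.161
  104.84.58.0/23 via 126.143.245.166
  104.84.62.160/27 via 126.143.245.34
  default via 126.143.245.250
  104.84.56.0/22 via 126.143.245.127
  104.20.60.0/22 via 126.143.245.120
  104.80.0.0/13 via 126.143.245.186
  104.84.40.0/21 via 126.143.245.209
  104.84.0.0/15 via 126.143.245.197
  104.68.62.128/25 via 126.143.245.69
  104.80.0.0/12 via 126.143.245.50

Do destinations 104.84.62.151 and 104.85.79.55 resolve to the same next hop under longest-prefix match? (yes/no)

yes

104.84.62.151: longest match 104.84.0.0/15 -> 126.143.245.197
104.85.79.55: longest match 104.84.0.0/15 -> 126.143.245.197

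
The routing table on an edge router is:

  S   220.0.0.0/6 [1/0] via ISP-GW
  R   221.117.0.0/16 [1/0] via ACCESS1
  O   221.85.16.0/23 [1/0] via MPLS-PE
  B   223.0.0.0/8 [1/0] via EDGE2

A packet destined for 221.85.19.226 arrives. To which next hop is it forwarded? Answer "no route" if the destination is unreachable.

ISP-GW

Routes whose prefix contains 221.85.19.226:
  220.0.0.0/6 (220.0.0.0 - 223.255.255.255) -> ISP-GW
More-specific entries that do NOT match:
  221.85.16.0/23 (221.85.16.0 - 221.85.17.255) does not contain 221.85.19.226
  221.117.0.0/16 (221.117.0.0 - 221.117.255.255) does not contain 221.85.19.226
  223.0.0.0/8 (223.0.0.0 - 223.255.255.255) does not contain 221.85.19.226
Longest matching prefix is /6 -> next hop ISP-GW.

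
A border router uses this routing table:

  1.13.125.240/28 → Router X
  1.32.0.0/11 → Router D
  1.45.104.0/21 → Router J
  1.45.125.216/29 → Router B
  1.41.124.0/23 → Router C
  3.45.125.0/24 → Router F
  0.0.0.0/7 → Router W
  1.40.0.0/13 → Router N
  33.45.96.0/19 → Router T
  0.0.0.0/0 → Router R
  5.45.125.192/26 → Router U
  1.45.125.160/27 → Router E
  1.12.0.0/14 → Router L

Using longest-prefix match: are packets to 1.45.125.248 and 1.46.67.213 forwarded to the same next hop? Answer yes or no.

1.45.125.248: longest match 1.40.0.0/13 -> Router N
1.46.67.213: longest match 1.40.0.0/13 -> Router N

yes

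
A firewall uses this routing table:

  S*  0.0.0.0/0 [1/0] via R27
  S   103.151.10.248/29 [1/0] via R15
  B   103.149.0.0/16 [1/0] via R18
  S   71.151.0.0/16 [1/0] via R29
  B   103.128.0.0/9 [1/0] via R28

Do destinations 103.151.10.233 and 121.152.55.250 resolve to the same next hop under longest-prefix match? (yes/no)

no

103.151.10.233: longest match 103.128.0.0/9 -> R28
121.152.55.250: longest match 0.0.0.0/0 -> R27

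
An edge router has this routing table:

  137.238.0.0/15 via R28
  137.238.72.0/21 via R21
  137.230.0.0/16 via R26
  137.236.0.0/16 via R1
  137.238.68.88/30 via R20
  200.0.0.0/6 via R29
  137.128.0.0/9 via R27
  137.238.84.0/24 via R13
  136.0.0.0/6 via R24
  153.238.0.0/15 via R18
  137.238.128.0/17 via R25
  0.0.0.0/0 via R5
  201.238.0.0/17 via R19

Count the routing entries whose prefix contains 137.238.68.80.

4

Prefixes containing 137.238.68.80:
  0.0.0.0/0 (default, matches everything)
  136.0.0.0/6 (136.0.0.0 - 139.255.255.255)
  137.128.0.0/9 (137.128.0.0 - 137.255.255.255)
  137.238.0.0/15 (137.238.0.0 - 137.239.255.255)
Total matching entries: 4.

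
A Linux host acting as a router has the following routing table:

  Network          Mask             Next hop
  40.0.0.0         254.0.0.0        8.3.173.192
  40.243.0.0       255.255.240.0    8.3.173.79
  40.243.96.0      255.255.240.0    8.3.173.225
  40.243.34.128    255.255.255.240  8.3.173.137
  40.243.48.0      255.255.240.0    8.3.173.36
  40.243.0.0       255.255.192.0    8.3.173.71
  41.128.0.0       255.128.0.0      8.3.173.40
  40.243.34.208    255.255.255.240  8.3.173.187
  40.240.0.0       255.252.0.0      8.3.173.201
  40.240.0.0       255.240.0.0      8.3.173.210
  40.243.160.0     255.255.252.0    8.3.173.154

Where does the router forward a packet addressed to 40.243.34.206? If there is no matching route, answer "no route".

Routes whose prefix contains 40.243.34.206:
  40.0.0.0/7 (40.0.0.0 - 41.255.255.255) -> 8.3.173.192
  40.240.0.0/12 (40.240.0.0 - 40.255.255.255) -> 8.3.173.210
  40.240.0.0/14 (40.240.0.0 - 40.243.255.255) -> 8.3.173.201
  40.243.0.0/18 (40.243.0.0 - 40.243.63.255) -> 8.3.173.71
More-specific entries that do NOT match:
  40.243.34.128/28 (40.243.34.128 - 40.243.34.143) does not contain 40.243.34.206
  40.243.34.208/28 (40.243.34.208 - 40.243.34.223) does not contain 40.243.34.206
  40.243.160.0/22 (40.243.160.0 - 40.243.163.255) does not contain 40.243.34.206
  40.243.0.0/20 (40.243.0.0 - 40.243.15.255) does not contain 40.243.34.206
  40.243.96.0/20 (40.243.96.0 - 40.243.111.255) does not contain 40.243.34.206
  40.243.48.0/20 (40.243.48.0 - 40.243.63.255) does not contain 40.243.34.206
Longest matching prefix is /18 -> next hop 8.3.173.71.

8.3.173.71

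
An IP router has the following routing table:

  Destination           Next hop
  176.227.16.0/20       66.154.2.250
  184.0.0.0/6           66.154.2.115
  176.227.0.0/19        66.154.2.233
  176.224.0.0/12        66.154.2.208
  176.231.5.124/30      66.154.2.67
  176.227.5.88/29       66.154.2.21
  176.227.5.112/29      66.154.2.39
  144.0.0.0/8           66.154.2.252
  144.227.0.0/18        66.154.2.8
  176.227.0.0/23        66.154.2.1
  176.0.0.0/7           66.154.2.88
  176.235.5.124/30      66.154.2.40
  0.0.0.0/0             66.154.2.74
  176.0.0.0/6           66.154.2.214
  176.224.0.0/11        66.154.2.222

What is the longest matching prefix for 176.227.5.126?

176.227.0.0/19

Entries matching 176.227.5.126:
  0.0.0.0/0 (default, matches everything)
  176.0.0.0/6 (176.0.0.0 - 179.255.255.255)
  176.0.0.0/7 (176.0.0.0 - 177.255.255.255)
  176.224.0.0/11 (176.224.0.0 - 176.255.255.255)
  176.224.0.0/12 (176.224.0.0 - 176.239.255.255)
  176.227.0.0/19 (176.227.0.0 - 176.227.31.255)
Most specific is 176.227.0.0/19.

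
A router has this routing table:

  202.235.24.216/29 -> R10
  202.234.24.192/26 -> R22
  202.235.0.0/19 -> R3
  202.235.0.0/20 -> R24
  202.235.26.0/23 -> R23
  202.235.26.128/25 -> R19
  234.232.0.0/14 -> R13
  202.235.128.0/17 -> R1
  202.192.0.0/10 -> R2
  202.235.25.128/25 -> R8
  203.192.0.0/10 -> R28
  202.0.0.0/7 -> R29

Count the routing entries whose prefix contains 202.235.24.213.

Prefixes containing 202.235.24.213:
  202.0.0.0/7 (202.0.0.0 - 203.255.255.255)
  202.192.0.0/10 (202.192.0.0 - 202.255.255.255)
  202.235.0.0/19 (202.235.0.0 - 202.235.31.255)
Total matching entries: 3.

3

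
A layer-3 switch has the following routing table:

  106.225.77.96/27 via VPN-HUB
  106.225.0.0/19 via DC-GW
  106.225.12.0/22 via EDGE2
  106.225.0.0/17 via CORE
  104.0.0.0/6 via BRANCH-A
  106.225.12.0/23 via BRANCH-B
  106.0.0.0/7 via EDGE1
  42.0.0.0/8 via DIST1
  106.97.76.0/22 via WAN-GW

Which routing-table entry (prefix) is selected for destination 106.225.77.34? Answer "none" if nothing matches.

Entries matching 106.225.77.34:
  104.0.0.0/6 (104.0.0.0 - 107.255.255.255)
  106.0.0.0/7 (106.0.0.0 - 107.255.255.255)
  106.225.0.0/17 (106.225.0.0 - 106.225.127.255)
Most specific is 106.225.0.0/17.

106.225.0.0/17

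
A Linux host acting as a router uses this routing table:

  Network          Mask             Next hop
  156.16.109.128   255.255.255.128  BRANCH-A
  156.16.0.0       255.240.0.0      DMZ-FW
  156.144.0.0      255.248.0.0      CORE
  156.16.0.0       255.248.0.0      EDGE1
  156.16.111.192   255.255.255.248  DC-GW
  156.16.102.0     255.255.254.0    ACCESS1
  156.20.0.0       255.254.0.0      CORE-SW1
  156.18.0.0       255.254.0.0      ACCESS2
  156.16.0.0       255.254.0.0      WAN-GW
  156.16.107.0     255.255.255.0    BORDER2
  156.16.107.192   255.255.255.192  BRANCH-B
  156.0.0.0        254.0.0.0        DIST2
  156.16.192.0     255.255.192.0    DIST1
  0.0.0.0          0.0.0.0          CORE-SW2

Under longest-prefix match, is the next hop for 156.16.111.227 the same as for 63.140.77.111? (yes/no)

no

156.16.111.227: longest match 156.16.0.0/15 -> WAN-GW
63.140.77.111: longest match 0.0.0.0/0 -> CORE-SW2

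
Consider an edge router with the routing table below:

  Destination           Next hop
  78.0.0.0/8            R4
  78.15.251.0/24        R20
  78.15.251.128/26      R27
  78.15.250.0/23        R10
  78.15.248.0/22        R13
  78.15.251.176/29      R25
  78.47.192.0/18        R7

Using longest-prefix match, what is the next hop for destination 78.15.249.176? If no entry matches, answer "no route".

R13

Routes whose prefix contains 78.15.249.176:
  78.0.0.0/8 (78.0.0.0 - 78.255.255.255) -> R4
  78.15.248.0/22 (78.15.248.0 - 78.15.251.255) -> R13
More-specific entries that do NOT match:
  78.15.251.176/29 (78.15.251.176 - 78.15.251.183) does not contain 78.15.249.176
  78.15.251.128/26 (78.15.251.128 - 78.15.251.191) does not contain 78.15.249.176
  78.15.251.0/24 (78.15.251.0 - 78.15.251.255) does not contain 78.15.249.176
  78.15.250.0/23 (78.15.250.0 - 78.15.251.255) does not contain 78.15.249.176
Longest matching prefix is /22 -> next hop R13.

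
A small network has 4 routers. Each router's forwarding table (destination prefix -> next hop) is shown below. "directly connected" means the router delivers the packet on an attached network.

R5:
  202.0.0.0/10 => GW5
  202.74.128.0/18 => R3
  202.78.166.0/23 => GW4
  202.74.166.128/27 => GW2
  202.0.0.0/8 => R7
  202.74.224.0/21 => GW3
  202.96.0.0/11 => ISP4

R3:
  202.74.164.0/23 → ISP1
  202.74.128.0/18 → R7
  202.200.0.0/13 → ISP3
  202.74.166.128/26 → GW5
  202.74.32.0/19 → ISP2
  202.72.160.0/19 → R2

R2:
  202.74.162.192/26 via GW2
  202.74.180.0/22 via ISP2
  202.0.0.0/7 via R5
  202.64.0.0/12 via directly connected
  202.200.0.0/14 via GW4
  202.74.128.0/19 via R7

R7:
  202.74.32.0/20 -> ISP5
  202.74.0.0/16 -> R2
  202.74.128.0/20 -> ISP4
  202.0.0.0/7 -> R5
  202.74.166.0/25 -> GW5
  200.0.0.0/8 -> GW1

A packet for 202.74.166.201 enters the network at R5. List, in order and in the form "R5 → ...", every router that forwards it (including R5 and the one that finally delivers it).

R5 → R3 → R7 → R2

At R5: longest match for 202.74.166.201 is 202.74.128.0/18 -> R3
At R3: longest match for 202.74.166.201 is 202.74.128.0/18 -> R7
At R7: longest match for 202.74.166.201 is 202.74.0.0/16 -> R2
At R2: longest match for 202.74.166.201 is 202.64.0.0/12 -> directly connected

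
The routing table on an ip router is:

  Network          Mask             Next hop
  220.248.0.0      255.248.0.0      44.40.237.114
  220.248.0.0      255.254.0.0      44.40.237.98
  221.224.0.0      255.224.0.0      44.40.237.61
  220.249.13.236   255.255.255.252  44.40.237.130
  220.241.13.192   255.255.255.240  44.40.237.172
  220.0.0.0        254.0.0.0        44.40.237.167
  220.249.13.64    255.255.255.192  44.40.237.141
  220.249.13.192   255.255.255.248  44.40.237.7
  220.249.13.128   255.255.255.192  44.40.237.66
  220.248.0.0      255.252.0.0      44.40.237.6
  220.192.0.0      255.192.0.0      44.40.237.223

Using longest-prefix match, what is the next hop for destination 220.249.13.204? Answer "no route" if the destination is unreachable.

44.40.237.98

Routes whose prefix contains 220.249.13.204:
  220.0.0.0/7 (220.0.0.0 - 221.255.255.255) -> 44.40.237.167
  220.192.0.0/10 (220.192.0.0 - 220.255.255.255) -> 44.40.237.223
  220.248.0.0/13 (220.248.0.0 - 220.255.255.255) -> 44.40.237.114
  220.248.0.0/14 (220.248.0.0 - 220.251.255.255) -> 44.40.237.6
  220.248.0.0/15 (220.248.0.0 - 220.249.255.255) -> 44.40.237.98
More-specific entries that do NOT match:
  220.249.13.236/30 (220.249.13.236 - 220.249.13.239) does not contain 220.249.13.204
  220.249.13.192/29 (220.249.13.192 - 220.249.13.199) does not contain 220.249.13.204
  220.241.13.192/28 (220.241.13.192 - 220.241.13.207) does not contain 220.249.13.204
  220.249.13.64/26 (220.249.13.64 - 220.249.13.127) does not contain 220.249.13.204
  220.249.13.128/26 (220.249.13.128 - 220.249.13.191) does not contain 220.249.13.204
Longest matching prefix is /15 -> next hop 44.40.237.98.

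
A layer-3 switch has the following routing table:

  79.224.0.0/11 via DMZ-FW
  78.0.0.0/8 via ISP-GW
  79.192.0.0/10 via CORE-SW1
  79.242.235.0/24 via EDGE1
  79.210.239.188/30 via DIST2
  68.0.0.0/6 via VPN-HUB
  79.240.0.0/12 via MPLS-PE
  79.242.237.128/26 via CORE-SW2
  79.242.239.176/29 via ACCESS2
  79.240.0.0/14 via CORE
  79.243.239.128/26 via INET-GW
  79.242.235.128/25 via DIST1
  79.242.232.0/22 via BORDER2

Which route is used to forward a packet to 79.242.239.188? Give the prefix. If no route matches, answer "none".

Entries matching 79.242.239.188:
  79.192.0.0/10 (79.192.0.0 - 79.255.255.255)
  79.224.0.0/11 (79.224.0.0 - 79.255.255.255)
  79.240.0.0/12 (79.240.0.0 - 79.255.255.255)
  79.240.0.0/14 (79.240.0.0 - 79.243.255.255)
Most specific is 79.240.0.0/14.

79.240.0.0/14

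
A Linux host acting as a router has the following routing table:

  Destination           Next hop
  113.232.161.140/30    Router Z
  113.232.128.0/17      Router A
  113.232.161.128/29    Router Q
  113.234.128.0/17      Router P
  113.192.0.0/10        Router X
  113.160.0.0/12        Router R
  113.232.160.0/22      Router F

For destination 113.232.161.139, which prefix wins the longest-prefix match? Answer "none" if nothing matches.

113.232.160.0/22

Entries matching 113.232.161.139:
  113.192.0.0/10 (113.192.0.0 - 113.255.255.255)
  113.232.128.0/17 (113.232.128.0 - 113.232.255.255)
  113.232.160.0/22 (113.232.160.0 - 113.232.163.255)
Most specific is 113.232.160.0/22.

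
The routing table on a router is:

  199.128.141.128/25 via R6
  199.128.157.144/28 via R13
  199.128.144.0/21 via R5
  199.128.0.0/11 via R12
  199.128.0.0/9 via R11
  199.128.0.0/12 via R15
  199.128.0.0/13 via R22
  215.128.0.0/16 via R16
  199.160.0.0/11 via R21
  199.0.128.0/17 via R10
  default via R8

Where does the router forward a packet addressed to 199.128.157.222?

Routes whose prefix contains 199.128.157.222:
  0.0.0.0/0 (default, matches everything) -> R8
  199.128.0.0/9 (199.128.0.0 - 199.255.255.255) -> R11
  199.128.0.0/11 (199.128.0.0 - 199.159.255.255) -> R12
  199.128.0.0/12 (199.128.0.0 - 199.143.255.255) -> R15
  199.128.0.0/13 (199.128.0.0 - 199.135.255.255) -> R22
More-specific entries that do NOT match:
  199.128.157.144/28 (199.128.157.144 - 199.128.157.159) does not contain 199.128.157.222
  199.128.141.128/25 (199.128.141.128 - 199.128.141.255) does not contain 199.128.157.222
  199.128.144.0/21 (199.128.144.0 - 199.128.151.255) does not contain 199.128.157.222
  199.0.128.0/17 (199.0.128.0 - 199.0.255.255) does not contain 199.128.157.222
  215.128.0.0/16 (215.128.0.0 - 215.128.255.255) does not contain 199.128.157.222
Longest matching prefix is /13 -> next hop R22.

R22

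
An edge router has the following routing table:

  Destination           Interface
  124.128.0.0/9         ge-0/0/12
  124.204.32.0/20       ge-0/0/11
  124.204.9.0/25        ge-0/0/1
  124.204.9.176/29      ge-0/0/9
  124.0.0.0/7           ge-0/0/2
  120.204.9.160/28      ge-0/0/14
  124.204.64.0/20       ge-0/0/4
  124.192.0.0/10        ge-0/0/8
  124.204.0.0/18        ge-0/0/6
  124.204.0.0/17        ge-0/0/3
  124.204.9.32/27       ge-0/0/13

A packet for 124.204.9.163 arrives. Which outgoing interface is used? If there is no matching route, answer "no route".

ge-0/0/6

Routes whose prefix contains 124.204.9.163:
  124.0.0.0/7 (124.0.0.0 - 125.255.255.255) -> ge-0/0/2
  124.128.0.0/9 (124.128.0.0 - 124.255.255.255) -> ge-0/0/12
  124.192.0.0/10 (124.192.0.0 - 124.255.255.255) -> ge-0/0/8
  124.204.0.0/17 (124.204.0.0 - 124.204.127.255) -> ge-0/0/3
  124.204.0.0/18 (124.204.0.0 - 124.204.63.255) -> ge-0/0/6
More-specific entries that do NOT match:
  124.204.9.176/29 (124.204.9.176 - 124.204.9.183) does not contain 124.204.9.163
  120.204.9.160/28 (120.204.9.160 - 120.204.9.175) does not contain 124.204.9.163
  124.204.9.32/27 (124.204.9.32 - 124.204.9.63) does not contain 124.204.9.163
  124.204.9.0/25 (124.204.9.0 - 124.204.9.127) does not contain 124.204.9.163
  124.204.32.0/20 (124.204.32.0 - 124.204.47.255) does not contain 124.204.9.163
  124.204.64.0/20 (124.204.64.0 - 124.204.79.255) does not contain 124.204.9.163
Longest matching prefix is /18 -> interface ge-0/0/6.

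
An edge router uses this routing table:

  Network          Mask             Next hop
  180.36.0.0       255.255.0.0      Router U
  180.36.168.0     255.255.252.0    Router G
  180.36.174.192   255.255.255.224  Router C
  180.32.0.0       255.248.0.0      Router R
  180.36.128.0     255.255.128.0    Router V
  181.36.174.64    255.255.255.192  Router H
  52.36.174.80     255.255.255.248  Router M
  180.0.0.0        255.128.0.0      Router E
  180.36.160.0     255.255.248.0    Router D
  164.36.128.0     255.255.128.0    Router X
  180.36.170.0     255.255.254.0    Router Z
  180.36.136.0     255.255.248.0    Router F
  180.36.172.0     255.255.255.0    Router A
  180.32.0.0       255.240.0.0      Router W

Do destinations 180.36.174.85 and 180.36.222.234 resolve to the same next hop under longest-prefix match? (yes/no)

180.36.174.85: longest match 180.36.128.0/17 -> Router V
180.36.222.234: longest match 180.36.128.0/17 -> Router V

yes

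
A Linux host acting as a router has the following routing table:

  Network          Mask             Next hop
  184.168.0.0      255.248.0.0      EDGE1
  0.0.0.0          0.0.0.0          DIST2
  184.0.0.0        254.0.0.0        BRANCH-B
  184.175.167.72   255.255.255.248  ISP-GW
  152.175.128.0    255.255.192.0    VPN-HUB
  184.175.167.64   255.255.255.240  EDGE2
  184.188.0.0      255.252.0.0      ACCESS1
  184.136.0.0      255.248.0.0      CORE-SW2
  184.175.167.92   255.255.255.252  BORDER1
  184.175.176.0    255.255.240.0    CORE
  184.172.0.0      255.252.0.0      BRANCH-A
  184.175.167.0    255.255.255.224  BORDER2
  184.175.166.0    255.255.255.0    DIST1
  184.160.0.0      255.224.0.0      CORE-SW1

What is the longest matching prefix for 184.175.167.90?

184.172.0.0/14

Entries matching 184.175.167.90:
  0.0.0.0/0 (default, matches everything)
  184.0.0.0/7 (184.0.0.0 - 185.255.255.255)
  184.160.0.0/11 (184.160.0.0 - 184.191.255.255)
  184.168.0.0/13 (184.168.0.0 - 184.175.255.255)
  184.172.0.0/14 (184.172.0.0 - 184.175.255.255)
Most specific is 184.172.0.0/14.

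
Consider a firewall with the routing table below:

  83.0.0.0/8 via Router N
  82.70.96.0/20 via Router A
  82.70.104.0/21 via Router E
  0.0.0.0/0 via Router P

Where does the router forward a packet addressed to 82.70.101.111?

Router A

Routes whose prefix contains 82.70.101.111:
  0.0.0.0/0 (default, matches everything) -> Router P
  82.70.96.0/20 (82.70.96.0 - 82.70.111.255) -> Router A
More-specific entries that do NOT match:
  82.70.104.0/21 (82.70.104.0 - 82.70.111.255) does not contain 82.70.101.111
Longest matching prefix is /20 -> next hop Router A.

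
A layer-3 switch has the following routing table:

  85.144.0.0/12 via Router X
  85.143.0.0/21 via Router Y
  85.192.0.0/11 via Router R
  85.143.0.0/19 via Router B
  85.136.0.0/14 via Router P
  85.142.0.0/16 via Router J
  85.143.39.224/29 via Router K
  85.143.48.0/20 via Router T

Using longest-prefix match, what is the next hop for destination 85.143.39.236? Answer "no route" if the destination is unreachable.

No entry's prefix contains 85.143.39.236; there is no default route.

no route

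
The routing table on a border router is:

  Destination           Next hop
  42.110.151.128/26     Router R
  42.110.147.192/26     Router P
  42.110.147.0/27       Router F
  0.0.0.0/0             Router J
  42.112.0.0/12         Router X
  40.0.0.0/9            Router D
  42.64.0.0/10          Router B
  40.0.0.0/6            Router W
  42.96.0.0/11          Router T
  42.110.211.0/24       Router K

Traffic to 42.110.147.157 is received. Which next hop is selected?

Router T

Routes whose prefix contains 42.110.147.157:
  0.0.0.0/0 (default, matches everything) -> Router J
  40.0.0.0/6 (40.0.0.0 - 43.255.255.255) -> Router W
  42.64.0.0/10 (42.64.0.0 - 42.127.255.255) -> Router B
  42.96.0.0/11 (42.96.0.0 - 42.127.255.255) -> Router T
More-specific entries that do NOT match:
  42.110.147.0/27 (42.110.147.0 - 42.110.147.31) does not contain 42.110.147.157
  42.110.151.128/26 (42.110.151.128 - 42.110.151.191) does not contain 42.110.147.157
  42.110.147.192/26 (42.110.147.192 - 42.110.147.255) does not contain 42.110.147.157
  42.110.211.0/24 (42.110.211.0 - 42.110.211.255) does not contain 42.110.147.157
  42.112.0.0/12 (42.112.0.0 - 42.127.255.255) does not contain 42.110.147.157
Longest matching prefix is /11 -> next hop Router T.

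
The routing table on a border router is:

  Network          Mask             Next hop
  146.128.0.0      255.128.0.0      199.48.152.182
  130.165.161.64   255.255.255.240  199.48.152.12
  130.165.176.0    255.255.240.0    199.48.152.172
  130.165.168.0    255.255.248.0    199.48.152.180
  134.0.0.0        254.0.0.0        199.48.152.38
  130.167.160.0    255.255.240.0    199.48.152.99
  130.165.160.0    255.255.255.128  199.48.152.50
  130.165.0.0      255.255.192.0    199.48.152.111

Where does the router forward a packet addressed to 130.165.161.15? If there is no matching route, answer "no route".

no route

No entry's prefix contains 130.165.161.15; there is no default route.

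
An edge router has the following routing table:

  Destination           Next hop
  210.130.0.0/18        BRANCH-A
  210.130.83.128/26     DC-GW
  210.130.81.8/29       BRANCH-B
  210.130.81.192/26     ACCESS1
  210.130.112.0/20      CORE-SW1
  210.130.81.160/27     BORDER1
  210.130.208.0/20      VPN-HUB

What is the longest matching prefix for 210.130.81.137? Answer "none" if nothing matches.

210.130.81.137 is outside every listed prefix and there is no default route.

none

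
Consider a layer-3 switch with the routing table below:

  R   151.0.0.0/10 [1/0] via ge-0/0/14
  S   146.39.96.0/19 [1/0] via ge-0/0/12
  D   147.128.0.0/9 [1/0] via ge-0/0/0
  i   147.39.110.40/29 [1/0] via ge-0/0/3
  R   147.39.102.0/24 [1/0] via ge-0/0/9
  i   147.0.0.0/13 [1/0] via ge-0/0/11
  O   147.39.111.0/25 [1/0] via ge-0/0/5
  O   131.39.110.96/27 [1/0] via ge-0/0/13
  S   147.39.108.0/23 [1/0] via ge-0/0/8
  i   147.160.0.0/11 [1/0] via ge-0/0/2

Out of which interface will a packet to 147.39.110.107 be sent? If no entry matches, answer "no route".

no route

No entry's prefix contains 147.39.110.107; there is no default route.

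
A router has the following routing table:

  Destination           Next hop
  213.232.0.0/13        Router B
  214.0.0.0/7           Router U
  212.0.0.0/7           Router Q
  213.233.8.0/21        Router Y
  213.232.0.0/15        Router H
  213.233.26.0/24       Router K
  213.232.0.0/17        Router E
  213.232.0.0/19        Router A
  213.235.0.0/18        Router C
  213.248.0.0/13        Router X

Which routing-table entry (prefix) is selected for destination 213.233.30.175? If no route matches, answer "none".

Entries matching 213.233.30.175:
  212.0.0.0/7 (212.0.0.0 - 213.255.255.255)
  213.232.0.0/13 (213.232.0.0 - 213.239.255.255)
  213.232.0.0/15 (213.232.0.0 - 213.233.255.255)
Most specific is 213.232.0.0/15.

213.232.0.0/15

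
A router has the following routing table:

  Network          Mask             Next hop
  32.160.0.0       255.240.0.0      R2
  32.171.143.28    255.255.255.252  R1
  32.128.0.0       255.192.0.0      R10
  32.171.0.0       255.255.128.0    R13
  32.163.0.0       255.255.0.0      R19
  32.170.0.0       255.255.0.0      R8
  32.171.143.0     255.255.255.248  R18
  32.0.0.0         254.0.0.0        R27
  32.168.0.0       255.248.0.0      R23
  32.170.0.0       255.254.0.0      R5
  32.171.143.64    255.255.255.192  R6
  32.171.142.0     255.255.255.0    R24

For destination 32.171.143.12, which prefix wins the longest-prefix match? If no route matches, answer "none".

Entries matching 32.171.143.12:
  32.0.0.0/7 (32.0.0.0 - 33.255.255.255)
  32.128.0.0/10 (32.128.0.0 - 32.191.255.255)
  32.160.0.0/12 (32.160.0.0 - 32.175.255.255)
  32.168.0.0/13 (32.168.0.0 - 32.175.255.255)
  32.170.0.0/15 (32.170.0.0 - 32.171.255.255)
Most specific is 32.170.0.0/15.

32.170.0.0/15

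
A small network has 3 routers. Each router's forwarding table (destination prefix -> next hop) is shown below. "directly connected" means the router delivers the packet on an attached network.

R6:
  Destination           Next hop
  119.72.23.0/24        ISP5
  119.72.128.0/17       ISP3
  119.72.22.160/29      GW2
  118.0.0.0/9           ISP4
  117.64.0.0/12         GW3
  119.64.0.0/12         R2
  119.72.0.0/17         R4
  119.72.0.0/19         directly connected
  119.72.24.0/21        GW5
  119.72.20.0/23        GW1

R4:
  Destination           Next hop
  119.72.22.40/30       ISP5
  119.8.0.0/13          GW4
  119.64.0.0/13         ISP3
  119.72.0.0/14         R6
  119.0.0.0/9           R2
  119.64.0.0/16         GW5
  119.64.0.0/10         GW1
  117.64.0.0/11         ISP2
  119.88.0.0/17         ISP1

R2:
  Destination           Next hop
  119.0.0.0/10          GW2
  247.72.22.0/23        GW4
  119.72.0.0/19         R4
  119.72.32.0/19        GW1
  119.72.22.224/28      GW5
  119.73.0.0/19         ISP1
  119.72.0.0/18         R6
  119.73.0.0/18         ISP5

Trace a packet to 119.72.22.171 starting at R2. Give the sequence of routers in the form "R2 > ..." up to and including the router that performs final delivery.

At R2: longest match for 119.72.22.171 is 119.72.0.0/19 -> R4
At R4: longest match for 119.72.22.171 is 119.72.0.0/14 -> R6
At R6: longest match for 119.72.22.171 is 119.72.0.0/19 -> directly connected

R2 > R4 > R6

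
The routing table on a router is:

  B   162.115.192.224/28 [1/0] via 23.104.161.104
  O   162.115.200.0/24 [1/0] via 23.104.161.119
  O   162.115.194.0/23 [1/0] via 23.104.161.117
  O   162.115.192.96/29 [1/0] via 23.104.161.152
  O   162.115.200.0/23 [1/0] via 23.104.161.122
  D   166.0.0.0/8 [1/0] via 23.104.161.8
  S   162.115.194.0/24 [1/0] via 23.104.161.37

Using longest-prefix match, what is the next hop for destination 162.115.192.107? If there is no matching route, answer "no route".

No entry's prefix contains 162.115.192.107; there is no default route.

no route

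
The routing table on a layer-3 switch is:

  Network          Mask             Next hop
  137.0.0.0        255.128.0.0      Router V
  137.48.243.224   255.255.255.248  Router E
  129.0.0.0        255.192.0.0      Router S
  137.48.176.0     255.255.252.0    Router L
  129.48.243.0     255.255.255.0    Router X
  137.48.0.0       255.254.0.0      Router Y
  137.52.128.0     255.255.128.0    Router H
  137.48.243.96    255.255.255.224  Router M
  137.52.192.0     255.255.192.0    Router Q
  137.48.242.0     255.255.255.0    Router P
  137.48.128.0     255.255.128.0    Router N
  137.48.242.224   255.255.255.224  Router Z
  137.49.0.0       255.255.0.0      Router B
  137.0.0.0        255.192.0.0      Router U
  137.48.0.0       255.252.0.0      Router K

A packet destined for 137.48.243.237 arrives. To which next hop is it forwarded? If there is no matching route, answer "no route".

Routes whose prefix contains 137.48.243.237:
  137.0.0.0/9 (137.0.0.0 - 137.127.255.255) -> Router V
  137.0.0.0/10 (137.0.0.0 - 137.63.255.255) -> Router U
  137.48.0.0/14 (137.48.0.0 - 137.51.255.255) -> Router K
  137.48.0.0/15 (137.48.0.0 - 137.49.255.255) -> Router Y
  137.48.128.0/17 (137.48.128.0 - 137.48.255.255) -> Router N
More-specific entries that do NOT match:
  137.48.243.224/29 (137.48.243.224 - 137.48.243.231) does not contain 137.48.243.237
  137.48.243.96/27 (137.48.243.96 - 137.48.243.127) does not contain 137.48.243.237
  137.48.242.224/27 (137.48.242.224 - 137.48.242.255) does not contain 137.48.243.237
  129.48.243.0/24 (129.48.243.0 - 129.48.243.255) does not contain 137.48.243.237
  137.48.242.0/24 (137.48.242.0 - 137.48.242.255) does not contain 137.48.243.237
  137.48.176.0/22 (137.48.176.0 - 137.48.179.255) does not contain 137.48.243.237
  137.52.192.0/18 (137.52.192.0 - 137.52.255.255) does not contain 137.48.243.237
Longest matching prefix is /17 -> next hop Router N.

Router N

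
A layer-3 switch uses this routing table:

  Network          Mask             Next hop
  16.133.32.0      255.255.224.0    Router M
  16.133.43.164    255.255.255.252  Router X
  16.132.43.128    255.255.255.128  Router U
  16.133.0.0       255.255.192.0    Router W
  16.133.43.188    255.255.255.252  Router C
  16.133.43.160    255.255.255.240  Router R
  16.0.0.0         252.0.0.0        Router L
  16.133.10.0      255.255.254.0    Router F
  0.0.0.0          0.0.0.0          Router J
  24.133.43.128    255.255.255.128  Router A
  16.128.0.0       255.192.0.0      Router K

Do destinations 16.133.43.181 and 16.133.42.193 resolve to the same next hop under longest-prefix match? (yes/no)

yes

16.133.43.181: longest match 16.133.32.0/19 -> Router M
16.133.42.193: longest match 16.133.32.0/19 -> Router M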